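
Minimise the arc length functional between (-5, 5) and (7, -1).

Arc-length functional: J[y] = ∫ sqrt(1 + (y')^2) dx.
Lagrangian L = sqrt(1 + (y')^2) has no explicit y dependence, so ∂L/∂y = 0 and the Euler-Lagrange equation gives
    d/dx( y' / sqrt(1 + (y')^2) ) = 0  ⇒  y' / sqrt(1 + (y')^2) = const.
Hence y' is constant, so y(x) is affine.
Fitting the endpoints (-5, 5) and (7, -1):
    slope m = ((-1) − 5) / (7 − (-5)) = -1/2,
    intercept c = 5 − m·(-5) = 5/2.
Extremal: y(x) = (-1/2) x + 5/2.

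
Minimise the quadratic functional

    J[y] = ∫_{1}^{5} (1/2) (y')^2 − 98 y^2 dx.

The Lagrangian is L = (1/2) (y')^2 − 98 y^2.
Compute ∂L/∂y = -196y, ∂L/∂y' = y'.
The Euler-Lagrange equation d/dx(∂L/∂y') − ∂L/∂y = 0 reduces to
    y'' + 196 y = 0.
Its general solution is
    y(x) = A sin(14x) + B cos(14x),
with A, B fixed by the endpoint conditions.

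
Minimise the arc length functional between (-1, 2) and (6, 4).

Arc-length functional: J[y] = ∫ sqrt(1 + (y')^2) dx.
Lagrangian L = sqrt(1 + (y')^2) has no explicit y dependence, so ∂L/∂y = 0 and the Euler-Lagrange equation gives
    d/dx( y' / sqrt(1 + (y')^2) ) = 0  ⇒  y' / sqrt(1 + (y')^2) = const.
Hence y' is constant, so y(x) is affine.
Fitting the endpoints (-1, 2) and (6, 4):
    slope m = (4 − 2) / (6 − (-1)) = 2/7,
    intercept c = 2 − m·(-1) = 16/7.
Extremal: y(x) = (2/7) x + 16/7.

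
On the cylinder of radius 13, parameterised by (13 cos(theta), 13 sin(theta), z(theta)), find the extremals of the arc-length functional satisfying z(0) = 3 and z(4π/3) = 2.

Parameterise the cylinder of radius R = 13 as
    r(θ) = (13 cos θ, 13 sin θ, z(θ)).
The arc-length element is
    ds = sqrt(169 + (dz/dθ)^2) dθ,
so the Lagrangian is L = sqrt(169 + z'^2).
L depends on z' only, not on z or θ, so ∂L/∂z = 0 and
    ∂L/∂z' = z' / sqrt(169 + z'^2).
The Euler-Lagrange equation gives
    d/dθ( z' / sqrt(169 + z'^2) ) = 0,
so z' is constant. Integrating once:
    z(θ) = a θ + b,
a helix on the cylinder (a straight line when the cylinder is unrolled). The constants a, b are determined by the endpoint conditions.
With endpoint conditions z(0) = 3 and z(4π/3) = 2: from z(0) = b we get b = 3, and a·4π/3 + 3 = 2 gives a = -3/(4π), so
    z(θ) = (-3/(4π)) θ + 3.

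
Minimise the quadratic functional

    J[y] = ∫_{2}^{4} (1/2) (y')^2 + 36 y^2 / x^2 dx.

The Lagrangian is L = (1/2) (y')^2 + 36 y^2 / x^2.
Compute ∂L/∂y = 72y/x^2, ∂L/∂y' = y'.
The Euler-Lagrange equation d/dx(∂L/∂y') − ∂L/∂y = 0 reduces to
    y'' − 72/x^2 · y = 0  (x > 0).
Its general solution is
    y(x) = A x^9 + B x^(-8),
with A, B fixed by the endpoint conditions.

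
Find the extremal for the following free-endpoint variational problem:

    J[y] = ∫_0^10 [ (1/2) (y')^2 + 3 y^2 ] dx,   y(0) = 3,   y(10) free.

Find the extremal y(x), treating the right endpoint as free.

The Lagrangian L = (1/2) (y')^2 + 3 y^2 gives
    ∂L/∂y = 6 y,   ∂L/∂y' = y'.
Euler-Lagrange: y'' − 6 y = 0.
With k = sqrt(6), the general solution is
    y(x) = A cosh(sqrt(6) x) + B sinh(sqrt(6) x).
Fixed left endpoint y(0) = 3 ⇒ A = 3.
The right endpoint x = 10 is free, so the natural (transversality) condition is ∂L/∂y' |_{x=10} = 0, i.e. y'(10) = 0.
Compute y'(x) = A k sinh(k x) + B k cosh(k x), so
    y'(10) = A k sinh(k·10) + B k cosh(k·10) = 0
    ⇒ B = −A tanh(k·10) = − 3 tanh(sqrt(6)·10).
Therefore the extremal is
    y(x) = 3 cosh(sqrt(6) x) − 3 tanh(sqrt(6)·10) sinh(sqrt(6) x).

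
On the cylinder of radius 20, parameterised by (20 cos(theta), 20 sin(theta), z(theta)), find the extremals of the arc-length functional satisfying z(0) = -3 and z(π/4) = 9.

Parameterise the cylinder of radius R = 20 as
    r(θ) = (20 cos θ, 20 sin θ, z(θ)).
The arc-length element is
    ds = sqrt(400 + (dz/dθ)^2) dθ,
so the Lagrangian is L = sqrt(400 + z'^2).
L depends on z' only, not on z or θ, so ∂L/∂z = 0 and
    ∂L/∂z' = z' / sqrt(400 + z'^2).
The Euler-Lagrange equation gives
    d/dθ( z' / sqrt(400 + z'^2) ) = 0,
so z' is constant. Integrating once:
    z(θ) = a θ + b,
a helix on the cylinder (a straight line when the cylinder is unrolled). The constants a, b are determined by the endpoint conditions.
With endpoint conditions z(0) = -3 and z(π/4) = 9: from z(0) = b we get b = -3, and a·π/4 + -3 = 9 gives a = 48/π, so
    z(θ) = (48/π) θ − 3.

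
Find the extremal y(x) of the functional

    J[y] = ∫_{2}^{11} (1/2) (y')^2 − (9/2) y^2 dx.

The Lagrangian is L = (1/2) (y')^2 − (9/2) y^2.
Compute ∂L/∂y = -9y, ∂L/∂y' = y'.
The Euler-Lagrange equation d/dx(∂L/∂y') − ∂L/∂y = 0 reduces to
    y'' + 9 y = 0.
Its general solution is
    y(x) = A sin(3x) + B cos(3x),
with A, B fixed by the endpoint conditions.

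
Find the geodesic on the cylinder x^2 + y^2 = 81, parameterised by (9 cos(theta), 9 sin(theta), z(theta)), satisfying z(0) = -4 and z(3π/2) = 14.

Parameterise the cylinder of radius R = 9 as
    r(θ) = (9 cos θ, 9 sin θ, z(θ)).
The arc-length element is
    ds = sqrt(81 + (dz/dθ)^2) dθ,
so the Lagrangian is L = sqrt(81 + z'^2).
L depends on z' only, not on z or θ, so ∂L/∂z = 0 and
    ∂L/∂z' = z' / sqrt(81 + z'^2).
The Euler-Lagrange equation gives
    d/dθ( z' / sqrt(81 + z'^2) ) = 0,
so z' is constant. Integrating once:
    z(θ) = a θ + b,
a helix on the cylinder (a straight line when the cylinder is unrolled). The constants a, b are determined by the endpoint conditions.
With endpoint conditions z(0) = -4 and z(3π/2) = 14: from z(0) = b we get b = -4, and a·3π/2 + -4 = 14 gives a = 12/π, so
    z(θ) = (12/π) θ − 4.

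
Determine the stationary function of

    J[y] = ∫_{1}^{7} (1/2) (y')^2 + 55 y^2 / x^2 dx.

The Lagrangian is L = (1/2) (y')^2 + 55 y^2 / x^2.
Compute ∂L/∂y = 110y/x^2, ∂L/∂y' = y'.
The Euler-Lagrange equation d/dx(∂L/∂y') − ∂L/∂y = 0 reduces to
    y'' − 110/x^2 · y = 0  (x > 0).
Its general solution is
    y(x) = A x^11 + B x^(-10),
with A, B fixed by the endpoint conditions.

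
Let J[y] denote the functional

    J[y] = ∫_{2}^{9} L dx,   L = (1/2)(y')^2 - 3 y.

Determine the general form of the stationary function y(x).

The Lagrangian is L = (1/2)(y')^2 - 3 y.
∂L/∂y = -3.
∂L/∂y' = y'.
The Euler-Lagrange equation d/dx(∂L/∂y') − ∂L/∂y = 0 becomes:
    y'' + 3 = 0
General solution: y(x) = -(3/2) x^2 + A x + B, where A and B are arbitrary constants fixed by the endpoint conditions.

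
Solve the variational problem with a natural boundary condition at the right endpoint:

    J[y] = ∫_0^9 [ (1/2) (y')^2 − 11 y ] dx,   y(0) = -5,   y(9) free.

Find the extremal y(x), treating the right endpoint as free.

The Lagrangian L = (1/2) (y')^2 − 11 y gives
    ∂L/∂y = −11,   ∂L/∂y' = y'.
Euler-Lagrange: d/dx(y') − (−11) = 0, i.e. y'' + 11 = 0, so
    y(x) = −(11/2) x^2 + C1 x + C2.
Fixed left endpoint y(0) = -5 ⇒ C2 = -5.
The right endpoint x = 9 is free, so the natural (transversality) condition is ∂L/∂y' |_{x=9} = 0, i.e. y'(9) = 0.
Compute y'(x) = −11 x + C1, so y'(9) = −99 + C1 = 0 ⇒ C1 = 99.
Therefore the extremal is
    y(x) = −(11/2) x^2 + 99 x − 5.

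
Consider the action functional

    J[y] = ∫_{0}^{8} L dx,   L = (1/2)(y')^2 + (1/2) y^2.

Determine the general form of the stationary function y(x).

The Lagrangian is L = (1/2)(y')^2 + (1/2) y^2.
∂L/∂y = y.
∂L/∂y' = y'.
The Euler-Lagrange equation d/dx(∂L/∂y') − ∂L/∂y = 0 becomes:
    y'' - y = 0
General solution: y(x) = A e^x + B e^(-x), where A and B are arbitrary constants fixed by the endpoint conditions.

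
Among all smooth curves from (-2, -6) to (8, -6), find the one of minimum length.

Arc-length functional: J[y] = ∫ sqrt(1 + (y')^2) dx.
Lagrangian L = sqrt(1 + (y')^2) has no explicit y dependence, so ∂L/∂y = 0 and the Euler-Lagrange equation gives
    d/dx( y' / sqrt(1 + (y')^2) ) = 0  ⇒  y' / sqrt(1 + (y')^2) = const.
Hence y' is constant, so y(x) is affine.
Fitting the endpoints (-2, -6) and (8, -6):
    slope m = ((-6) − (-6)) / (8 − (-2)) = 0,
    intercept c = (-6) − m·(-2) = -6.
Extremal: y(x) = -6.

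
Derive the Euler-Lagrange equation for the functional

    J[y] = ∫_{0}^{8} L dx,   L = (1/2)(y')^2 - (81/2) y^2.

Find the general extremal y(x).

The Lagrangian is L = (1/2)(y')^2 - (81/2) y^2.
∂L/∂y = -81y.
∂L/∂y' = y'.
The Euler-Lagrange equation d/dx(∂L/∂y') − ∂L/∂y = 0 becomes:
    y'' + 81 y = 0
General solution: y(x) = A sin(9x) + B cos(9x), where A and B are arbitrary constants fixed by the endpoint conditions.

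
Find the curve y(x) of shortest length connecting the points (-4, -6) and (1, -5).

Arc-length functional: J[y] = ∫ sqrt(1 + (y')^2) dx.
Lagrangian L = sqrt(1 + (y')^2) has no explicit y dependence, so ∂L/∂y = 0 and the Euler-Lagrange equation gives
    d/dx( y' / sqrt(1 + (y')^2) ) = 0  ⇒  y' / sqrt(1 + (y')^2) = const.
Hence y' is constant, so y(x) is affine.
Fitting the endpoints (-4, -6) and (1, -5):
    slope m = ((-5) − (-6)) / (1 − (-4)) = 1/5,
    intercept c = (-6) − m·(-4) = -26/5.
Extremal: y(x) = (1/5) x - 26/5.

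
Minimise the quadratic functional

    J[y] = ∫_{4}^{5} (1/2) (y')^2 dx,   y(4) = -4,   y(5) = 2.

The Lagrangian is L = (1/2) (y')^2.
Compute ∂L/∂y = 0, ∂L/∂y' = y'.
The Euler-Lagrange equation d/dx(∂L/∂y') − ∂L/∂y = 0 reduces to
    y'' = 0.
Its general solution is
    y(x) = A x + B,
with A, B fixed by the endpoint conditions.
Applying the endpoint conditions y(4) = -4 and y(5) = 2: solve A·4 + B = -4 and A·5 + B = 2. Subtracting gives A(5 − 4) = 2 − -4, so A = 6, and B = -4 − A·4 = -28. Therefore
    y(x) = 6 x - 28.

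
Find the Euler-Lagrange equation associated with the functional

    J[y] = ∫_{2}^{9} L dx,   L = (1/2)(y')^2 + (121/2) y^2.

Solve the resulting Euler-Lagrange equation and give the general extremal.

The Lagrangian is L = (1/2)(y')^2 + (121/2) y^2.
∂L/∂y = 121y.
∂L/∂y' = y'.
The Euler-Lagrange equation d/dx(∂L/∂y') − ∂L/∂y = 0 becomes:
    y'' - 121 y = 0
General solution: y(x) = A e^(11x) + B e^(-11x), where A and B are arbitrary constants fixed by the endpoint conditions.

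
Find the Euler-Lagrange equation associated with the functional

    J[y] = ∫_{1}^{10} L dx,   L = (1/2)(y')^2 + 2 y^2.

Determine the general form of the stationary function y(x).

The Lagrangian is L = (1/2)(y')^2 + 2 y^2.
∂L/∂y = 4y.
∂L/∂y' = y'.
The Euler-Lagrange equation d/dx(∂L/∂y') − ∂L/∂y = 0 becomes:
    y'' - 4 y = 0
General solution: y(x) = A e^(2x) + B e^(-2x), where A and B are arbitrary constants fixed by the endpoint conditions.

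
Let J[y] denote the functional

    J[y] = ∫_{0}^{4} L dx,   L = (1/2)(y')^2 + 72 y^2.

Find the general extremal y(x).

The Lagrangian is L = (1/2)(y')^2 + 72 y^2.
∂L/∂y = 144y.
∂L/∂y' = y'.
The Euler-Lagrange equation d/dx(∂L/∂y') − ∂L/∂y = 0 becomes:
    y'' - 144 y = 0
General solution: y(x) = A e^(12x) + B e^(-12x), where A and B are arbitrary constants fixed by the endpoint conditions.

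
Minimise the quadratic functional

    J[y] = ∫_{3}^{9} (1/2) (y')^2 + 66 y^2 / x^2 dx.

The Lagrangian is L = (1/2) (y')^2 + 66 y^2 / x^2.
Compute ∂L/∂y = 132y/x^2, ∂L/∂y' = y'.
The Euler-Lagrange equation d/dx(∂L/∂y') − ∂L/∂y = 0 reduces to
    y'' − 132/x^2 · y = 0  (x > 0).
Its general solution is
    y(x) = A x^12 + B x^(-11),
with A, B fixed by the endpoint conditions.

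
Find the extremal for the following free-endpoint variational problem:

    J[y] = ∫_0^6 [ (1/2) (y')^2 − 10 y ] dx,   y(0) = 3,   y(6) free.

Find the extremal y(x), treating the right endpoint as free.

The Lagrangian L = (1/2) (y')^2 − 10 y gives
    ∂L/∂y = −10,   ∂L/∂y' = y'.
Euler-Lagrange: d/dx(y') − (−10) = 0, i.e. y'' + 10 = 0, so
    y(x) = −(10/2) x^2 + C1 x + C2.
Fixed left endpoint y(0) = 3 ⇒ C2 = 3.
The right endpoint x = 6 is free, so the natural (transversality) condition is ∂L/∂y' |_{x=6} = 0, i.e. y'(6) = 0.
Compute y'(x) = −10 x + C1, so y'(6) = −60 + C1 = 0 ⇒ C1 = 60.
Therefore the extremal is
    y(x) = −5 x^2 + 60 x + 3.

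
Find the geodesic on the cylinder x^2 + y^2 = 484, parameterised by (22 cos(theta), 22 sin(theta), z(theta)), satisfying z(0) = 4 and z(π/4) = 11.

Parameterise the cylinder of radius R = 22 as
    r(θ) = (22 cos θ, 22 sin θ, z(θ)).
The arc-length element is
    ds = sqrt(484 + (dz/dθ)^2) dθ,
so the Lagrangian is L = sqrt(484 + z'^2).
L depends on z' only, not on z or θ, so ∂L/∂z = 0 and
    ∂L/∂z' = z' / sqrt(484 + z'^2).
The Euler-Lagrange equation gives
    d/dθ( z' / sqrt(484 + z'^2) ) = 0,
so z' is constant. Integrating once:
    z(θ) = a θ + b,
a helix on the cylinder (a straight line when the cylinder is unrolled). The constants a, b are determined by the endpoint conditions.
With endpoint conditions z(0) = 4 and z(π/4) = 11: from z(0) = b we get b = 4, and a·π/4 + 4 = 11 gives a = 28/π, so
    z(θ) = (28/π) θ + 4.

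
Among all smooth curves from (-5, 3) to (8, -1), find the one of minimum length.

Arc-length functional: J[y] = ∫ sqrt(1 + (y')^2) dx.
Lagrangian L = sqrt(1 + (y')^2) has no explicit y dependence, so ∂L/∂y = 0 and the Euler-Lagrange equation gives
    d/dx( y' / sqrt(1 + (y')^2) ) = 0  ⇒  y' / sqrt(1 + (y')^2) = const.
Hence y' is constant, so y(x) is affine.
Fitting the endpoints (-5, 3) and (8, -1):
    slope m = ((-1) − 3) / (8 − (-5)) = -4/13,
    intercept c = 3 − m·(-5) = 19/13.
Extremal: y(x) = (-4/13) x + 19/13.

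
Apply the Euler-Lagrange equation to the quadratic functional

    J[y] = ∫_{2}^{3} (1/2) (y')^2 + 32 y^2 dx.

The Lagrangian is L = (1/2) (y')^2 + 32 y^2.
Compute ∂L/∂y = 64y, ∂L/∂y' = y'.
The Euler-Lagrange equation d/dx(∂L/∂y') − ∂L/∂y = 0 reduces to
    y'' − 64 y = 0.
Its general solution is
    y(x) = A e^(8x) + B e^(−8x),
with A, B fixed by the endpoint conditions.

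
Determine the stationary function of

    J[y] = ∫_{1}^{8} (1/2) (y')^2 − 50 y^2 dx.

The Lagrangian is L = (1/2) (y')^2 − 50 y^2.
Compute ∂L/∂y = -100y, ∂L/∂y' = y'.
The Euler-Lagrange equation d/dx(∂L/∂y') − ∂L/∂y = 0 reduces to
    y'' + 100 y = 0.
Its general solution is
    y(x) = A sin(10x) + B cos(10x),
with A, B fixed by the endpoint conditions.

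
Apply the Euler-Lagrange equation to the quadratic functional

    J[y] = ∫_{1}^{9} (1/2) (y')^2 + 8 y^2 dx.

The Lagrangian is L = (1/2) (y')^2 + 8 y^2.
Compute ∂L/∂y = 16y, ∂L/∂y' = y'.
The Euler-Lagrange equation d/dx(∂L/∂y') − ∂L/∂y = 0 reduces to
    y'' − 16 y = 0.
Its general solution is
    y(x) = A e^(4x) + B e^(−4x),
with A, B fixed by the endpoint conditions.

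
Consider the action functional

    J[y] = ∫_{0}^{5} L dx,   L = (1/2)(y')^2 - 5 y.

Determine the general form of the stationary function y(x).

The Lagrangian is L = (1/2)(y')^2 - 5 y.
∂L/∂y = -5.
∂L/∂y' = y'.
The Euler-Lagrange equation d/dx(∂L/∂y') − ∂L/∂y = 0 becomes:
    y'' + 5 = 0
General solution: y(x) = -(5/2) x^2 + A x + B, where A and B are arbitrary constants fixed by the endpoint conditions.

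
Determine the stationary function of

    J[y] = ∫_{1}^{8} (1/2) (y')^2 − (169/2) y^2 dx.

The Lagrangian is L = (1/2) (y')^2 − (169/2) y^2.
Compute ∂L/∂y = -169y, ∂L/∂y' = y'.
The Euler-Lagrange equation d/dx(∂L/∂y') − ∂L/∂y = 0 reduces to
    y'' + 169 y = 0.
Its general solution is
    y(x) = A sin(13x) + B cos(13x),
with A, B fixed by the endpoint conditions.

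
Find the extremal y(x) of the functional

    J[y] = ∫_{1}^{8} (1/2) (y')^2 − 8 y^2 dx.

The Lagrangian is L = (1/2) (y')^2 − 8 y^2.
Compute ∂L/∂y = -16y, ∂L/∂y' = y'.
The Euler-Lagrange equation d/dx(∂L/∂y') − ∂L/∂y = 0 reduces to
    y'' + 16 y = 0.
Its general solution is
    y(x) = A sin(4x) + B cos(4x),
with A, B fixed by the endpoint conditions.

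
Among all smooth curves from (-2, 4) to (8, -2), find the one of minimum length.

Arc-length functional: J[y] = ∫ sqrt(1 + (y')^2) dx.
Lagrangian L = sqrt(1 + (y')^2) has no explicit y dependence, so ∂L/∂y = 0 and the Euler-Lagrange equation gives
    d/dx( y' / sqrt(1 + (y')^2) ) = 0  ⇒  y' / sqrt(1 + (y')^2) = const.
Hence y' is constant, so y(x) is affine.
Fitting the endpoints (-2, 4) and (8, -2):
    slope m = ((-2) − 4) / (8 − (-2)) = -3/5,
    intercept c = 4 − m·(-2) = 14/5.
Extremal: y(x) = (-3/5) x + 14/5.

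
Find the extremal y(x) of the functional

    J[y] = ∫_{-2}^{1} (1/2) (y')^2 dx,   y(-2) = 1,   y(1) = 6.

The Lagrangian is L = (1/2) (y')^2.
Compute ∂L/∂y = 0, ∂L/∂y' = y'.
The Euler-Lagrange equation d/dx(∂L/∂y') − ∂L/∂y = 0 reduces to
    y'' = 0.
Its general solution is
    y(x) = A x + B,
with A, B fixed by the endpoint conditions.
Applying the endpoint conditions y(-2) = 1 and y(1) = 6: solve A·-2 + B = 1 and A·1 + B = 6. Subtracting gives A(1 − -2) = 6 − 1, so A = 5/3, and B = 1 − A·-2 = 13/3. Therefore
    y(x) = (5/3) x + 13/3.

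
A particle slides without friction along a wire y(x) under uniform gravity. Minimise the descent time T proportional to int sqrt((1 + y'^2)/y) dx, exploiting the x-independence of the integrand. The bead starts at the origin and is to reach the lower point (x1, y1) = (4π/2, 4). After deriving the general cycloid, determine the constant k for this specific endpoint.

The Lagrangian L = sqrt((1 + y'^2) / y) has no explicit x dependence, so the Beltrami identity applies:
    L − y' ∂L/∂y' = C.
Compute ∂L/∂y' = y' / sqrt(y (1 + y'^2)).
Substitute:
    sqrt((1 + y'^2)/y) − y'·y' / sqrt(y (1 + y'^2))
    = (1 + y'^2) / sqrt(y (1 + y'^2)) − y'^2 / sqrt(y (1 + y'^2))
    = 1 / sqrt(y (1 + y'^2)) = C.
Squaring and rearranging gives the first integral
    y (1 + y'^2) = 1/C^2 =: k   (constant).
Solving this first-order ODE by the substitution
    y = (k/2)(1 − cos θ)
yields the cycloid parameterisation
    x(θ) = (k/2)(θ − sin θ),   y(θ) = (k/2)(1 − cos θ).
The constant k is fixed by the endpoint condition.
Now fit the given lower endpoint (x1, y1) = (4π/2, 4). At the bottom of the first arch (θ = π), the parametric equations give
    y(π) = (k/2)(1 − cos π) = k,
    x(π) = (k/2)(π − sin π) = kπ/2.
Matching y(π) = 4 gives k = 4, consistent with x(π) = 4π/2. Therefore the specific cycloid is
    x(θ) = (4/2)(θ − sin θ),   y(θ) = (4/2)(1 − cos θ).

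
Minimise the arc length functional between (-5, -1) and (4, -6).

Arc-length functional: J[y] = ∫ sqrt(1 + (y')^2) dx.
Lagrangian L = sqrt(1 + (y')^2) has no explicit y dependence, so ∂L/∂y = 0 and the Euler-Lagrange equation gives
    d/dx( y' / sqrt(1 + (y')^2) ) = 0  ⇒  y' / sqrt(1 + (y')^2) = const.
Hence y' is constant, so y(x) is affine.
Fitting the endpoints (-5, -1) and (4, -6):
    slope m = ((-6) − (-1)) / (4 − (-5)) = -5/9,
    intercept c = (-1) − m·(-5) = -34/9.
Extremal: y(x) = (-5/9) x - 34/9.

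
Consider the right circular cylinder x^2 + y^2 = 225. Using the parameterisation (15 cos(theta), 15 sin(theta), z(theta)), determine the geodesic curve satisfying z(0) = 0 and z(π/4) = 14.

Parameterise the cylinder of radius R = 15 as
    r(θ) = (15 cos θ, 15 sin θ, z(θ)).
The arc-length element is
    ds = sqrt(225 + (dz/dθ)^2) dθ,
so the Lagrangian is L = sqrt(225 + z'^2).
L depends on z' only, not on z or θ, so ∂L/∂z = 0 and
    ∂L/∂z' = z' / sqrt(225 + z'^2).
The Euler-Lagrange equation gives
    d/dθ( z' / sqrt(225 + z'^2) ) = 0,
so z' is constant. Integrating once:
    z(θ) = a θ + b,
a helix on the cylinder (a straight line when the cylinder is unrolled). The constants a, b are determined by the endpoint conditions.
With endpoint conditions z(0) = 0 and z(π/4) = 14: from z(0) = b we get b = 0, and a·π/4 + 0 = 14 gives a = 56/π, so
    z(θ) = (56/π) θ.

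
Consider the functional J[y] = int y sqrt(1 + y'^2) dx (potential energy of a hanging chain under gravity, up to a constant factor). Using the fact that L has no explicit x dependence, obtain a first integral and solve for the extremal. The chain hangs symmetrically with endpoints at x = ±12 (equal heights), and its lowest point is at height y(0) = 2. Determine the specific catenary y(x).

The Lagrangian L(y, y') = y sqrt(1 + y'^2) has no explicit x dependence, so the Beltrami identity applies:
    L − y' ∂L/∂y' = C.
Compute ∂L/∂y' = y · y' / sqrt(1 + y'^2). Then
    L − y' ∂L/∂y'
    = y sqrt(1 + y'^2) − y · y'^2 / sqrt(1 + y'^2)
    = y (1 + y'^2 − y'^2) / sqrt(1 + y'^2)
    = y / sqrt(1 + y'^2) = C.
Squaring gives y^2 = C^2 (1 + y'^2), i.e.
    y'^2 = y^2 / C^2 − 1.
Separating variables,
    dy / sqrt(y^2 − C^2) = dx / C,
and integrating gives arccosh(y / C) = (x − a)/C, so
    y(x) = C cosh((x − a)/C),
the catenary. The constants C and a are fixed by the two endpoint conditions (and, for the hanging-chain problem, the length constraint selects C).
Now fit the given data. The endpoints x = ±12 are symmetric at equal height, so the catenary is even about its minimum: a = 0 and y(x) = C cosh(x/C). The lowest point is y(0) = C cosh(0) = C, and we are told y(0) = 2, so C = 2. Therefore
    y(x) = 2 cosh(x/2),
and at the endpoints
    y(±12) = 2 cosh(12/2).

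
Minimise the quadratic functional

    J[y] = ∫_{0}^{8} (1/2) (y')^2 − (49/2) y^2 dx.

The Lagrangian is L = (1/2) (y')^2 − (49/2) y^2.
Compute ∂L/∂y = -49y, ∂L/∂y' = y'.
The Euler-Lagrange equation d/dx(∂L/∂y') − ∂L/∂y = 0 reduces to
    y'' + 49 y = 0.
Its general solution is
    y(x) = A sin(7x) + B cos(7x),
with A, B fixed by the endpoint conditions.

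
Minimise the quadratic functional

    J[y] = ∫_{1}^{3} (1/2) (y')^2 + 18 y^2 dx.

The Lagrangian is L = (1/2) (y')^2 + 18 y^2.
Compute ∂L/∂y = 36y, ∂L/∂y' = y'.
The Euler-Lagrange equation d/dx(∂L/∂y') − ∂L/∂y = 0 reduces to
    y'' − 36 y = 0.
Its general solution is
    y(x) = A e^(6x) + B e^(−6x),
with A, B fixed by the endpoint conditions.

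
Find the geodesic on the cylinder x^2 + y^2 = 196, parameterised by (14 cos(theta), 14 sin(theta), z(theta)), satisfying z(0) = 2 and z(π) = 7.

Parameterise the cylinder of radius R = 14 as
    r(θ) = (14 cos θ, 14 sin θ, z(θ)).
The arc-length element is
    ds = sqrt(196 + (dz/dθ)^2) dθ,
so the Lagrangian is L = sqrt(196 + z'^2).
L depends on z' only, not on z or θ, so ∂L/∂z = 0 and
    ∂L/∂z' = z' / sqrt(196 + z'^2).
The Euler-Lagrange equation gives
    d/dθ( z' / sqrt(196 + z'^2) ) = 0,
so z' is constant. Integrating once:
    z(θ) = a θ + b,
a helix on the cylinder (a straight line when the cylinder is unrolled). The constants a, b are determined by the endpoint conditions.
With endpoint conditions z(0) = 2 and z(π) = 7: from z(0) = b we get b = 2, and a·π + 2 = 7 gives a = 5/π, so
    z(θ) = (5/π) θ + 2.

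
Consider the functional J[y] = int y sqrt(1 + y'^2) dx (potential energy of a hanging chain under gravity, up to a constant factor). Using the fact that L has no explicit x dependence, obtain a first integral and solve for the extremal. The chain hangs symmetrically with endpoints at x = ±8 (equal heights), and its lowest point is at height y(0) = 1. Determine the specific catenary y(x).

The Lagrangian L(y, y') = y sqrt(1 + y'^2) has no explicit x dependence, so the Beltrami identity applies:
    L − y' ∂L/∂y' = C.
Compute ∂L/∂y' = y · y' / sqrt(1 + y'^2). Then
    L − y' ∂L/∂y'
    = y sqrt(1 + y'^2) − y · y'^2 / sqrt(1 + y'^2)
    = y (1 + y'^2 − y'^2) / sqrt(1 + y'^2)
    = y / sqrt(1 + y'^2) = C.
Squaring gives y^2 = C^2 (1 + y'^2), i.e.
    y'^2 = y^2 / C^2 − 1.
Separating variables,
    dy / sqrt(y^2 − C^2) = dx / C,
and integrating gives arccosh(y / C) = (x − a)/C, so
    y(x) = C cosh((x − a)/C),
the catenary. The constants C and a are fixed by the two endpoint conditions (and, for the hanging-chain problem, the length constraint selects C).
Now fit the given data. The endpoints x = ±8 are symmetric at equal height, so the catenary is even about its minimum: a = 0 and y(x) = C cosh(x/C). The lowest point is y(0) = C cosh(0) = C, and we are told y(0) = 1, so C = 1. Therefore
    y(x) = cosh(x),
and at the endpoints
    y(±8) = cosh(8).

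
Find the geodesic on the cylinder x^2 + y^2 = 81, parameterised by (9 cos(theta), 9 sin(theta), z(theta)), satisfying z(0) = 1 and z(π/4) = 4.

Parameterise the cylinder of radius R = 9 as
    r(θ) = (9 cos θ, 9 sin θ, z(θ)).
The arc-length element is
    ds = sqrt(81 + (dz/dθ)^2) dθ,
so the Lagrangian is L = sqrt(81 + z'^2).
L depends on z' only, not on z or θ, so ∂L/∂z = 0 and
    ∂L/∂z' = z' / sqrt(81 + z'^2).
The Euler-Lagrange equation gives
    d/dθ( z' / sqrt(81 + z'^2) ) = 0,
so z' is constant. Integrating once:
    z(θ) = a θ + b,
a helix on the cylinder (a straight line when the cylinder is unrolled). The constants a, b are determined by the endpoint conditions.
With endpoint conditions z(0) = 1 and z(π/4) = 4: from z(0) = b we get b = 1, and a·π/4 + 1 = 4 gives a = 12/π, so
    z(θ) = (12/π) θ + 1.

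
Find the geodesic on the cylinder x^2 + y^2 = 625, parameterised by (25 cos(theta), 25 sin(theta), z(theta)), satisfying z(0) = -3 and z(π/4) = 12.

Parameterise the cylinder of radius R = 25 as
    r(θ) = (25 cos θ, 25 sin θ, z(θ)).
The arc-length element is
    ds = sqrt(625 + (dz/dθ)^2) dθ,
so the Lagrangian is L = sqrt(625 + z'^2).
L depends on z' only, not on z or θ, so ∂L/∂z = 0 and
    ∂L/∂z' = z' / sqrt(625 + z'^2).
The Euler-Lagrange equation gives
    d/dθ( z' / sqrt(625 + z'^2) ) = 0,
so z' is constant. Integrating once:
    z(θ) = a θ + b,
a helix on the cylinder (a straight line when the cylinder is unrolled). The constants a, b are determined by the endpoint conditions.
With endpoint conditions z(0) = -3 and z(π/4) = 12: from z(0) = b we get b = -3, and a·π/4 + -3 = 12 gives a = 60/π, so
    z(θ) = (60/π) θ − 3.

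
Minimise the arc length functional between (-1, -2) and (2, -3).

Arc-length functional: J[y] = ∫ sqrt(1 + (y')^2) dx.
Lagrangian L = sqrt(1 + (y')^2) has no explicit y dependence, so ∂L/∂y = 0 and the Euler-Lagrange equation gives
    d/dx( y' / sqrt(1 + (y')^2) ) = 0  ⇒  y' / sqrt(1 + (y')^2) = const.
Hence y' is constant, so y(x) is affine.
Fitting the endpoints (-1, -2) and (2, -3):
    slope m = ((-3) − (-2)) / (2 − (-1)) = -1/3,
    intercept c = (-2) − m·(-1) = -7/3.
Extremal: y(x) = (-1/3) x - 7/3.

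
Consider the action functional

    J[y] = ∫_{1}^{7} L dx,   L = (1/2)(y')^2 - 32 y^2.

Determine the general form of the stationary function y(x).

The Lagrangian is L = (1/2)(y')^2 - 32 y^2.
∂L/∂y = -64y.
∂L/∂y' = y'.
The Euler-Lagrange equation d/dx(∂L/∂y') − ∂L/∂y = 0 becomes:
    y'' + 64 y = 0
General solution: y(x) = A sin(8x) + B cos(8x), where A and B are arbitrary constants fixed by the endpoint conditions.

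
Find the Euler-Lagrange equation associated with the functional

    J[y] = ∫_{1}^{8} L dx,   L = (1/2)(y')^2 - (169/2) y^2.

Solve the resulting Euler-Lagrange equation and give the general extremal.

The Lagrangian is L = (1/2)(y')^2 - (169/2) y^2.
∂L/∂y = -169y.
∂L/∂y' = y'.
The Euler-Lagrange equation d/dx(∂L/∂y') − ∂L/∂y = 0 becomes:
    y'' + 169 y = 0
General solution: y(x) = A sin(13x) + B cos(13x), where A and B are arbitrary constants fixed by the endpoint conditions.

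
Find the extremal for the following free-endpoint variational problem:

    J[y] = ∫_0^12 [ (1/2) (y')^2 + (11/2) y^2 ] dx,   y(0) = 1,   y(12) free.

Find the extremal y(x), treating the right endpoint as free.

The Lagrangian L = (1/2) (y')^2 + (11/2) y^2 gives
    ∂L/∂y = 11 y,   ∂L/∂y' = y'.
Euler-Lagrange: y'' − 11 y = 0.
With k = sqrt(11), the general solution is
    y(x) = A cosh(sqrt(11) x) + B sinh(sqrt(11) x).
Fixed left endpoint y(0) = 1 ⇒ A = 1.
The right endpoint x = 12 is free, so the natural (transversality) condition is ∂L/∂y' |_{x=12} = 0, i.e. y'(12) = 0.
Compute y'(x) = A k sinh(k x) + B k cosh(k x), so
    y'(12) = A k sinh(k·12) + B k cosh(k·12) = 0
    ⇒ B = −A tanh(k·12) = − tanh(sqrt(11)·12).
Therefore the extremal is
    y(x) = cosh(sqrt(11) x) − tanh(sqrt(11)·12) sinh(sqrt(11) x).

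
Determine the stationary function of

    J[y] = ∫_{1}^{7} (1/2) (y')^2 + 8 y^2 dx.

The Lagrangian is L = (1/2) (y')^2 + 8 y^2.
Compute ∂L/∂y = 16y, ∂L/∂y' = y'.
The Euler-Lagrange equation d/dx(∂L/∂y') − ∂L/∂y = 0 reduces to
    y'' − 16 y = 0.
Its general solution is
    y(x) = A e^(4x) + B e^(−4x),
with A, B fixed by the endpoint conditions.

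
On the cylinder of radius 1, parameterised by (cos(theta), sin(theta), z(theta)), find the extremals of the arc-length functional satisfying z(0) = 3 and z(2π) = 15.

Parameterise the cylinder of radius R = 1 as
    r(θ) = (cos θ, sin θ, z(θ)).
The arc-length element is
    ds = sqrt(1 + (dz/dθ)^2) dθ,
so the Lagrangian is L = sqrt(1 + z'^2).
L depends on z' only, not on z or θ, so ∂L/∂z = 0 and
    ∂L/∂z' = z' / sqrt(1 + z'^2).
The Euler-Lagrange equation gives
    d/dθ( z' / sqrt(1 + z'^2) ) = 0,
so z' is constant. Integrating once:
    z(θ) = a θ + b,
a helix on the cylinder (a straight line when the cylinder is unrolled). The constants a, b are determined by the endpoint conditions.
With endpoint conditions z(0) = 3 and z(2π) = 15: from z(0) = b we get b = 3, and a·2π + 3 = 15 gives a = 6/π, so
    z(θ) = (6/π) θ + 3.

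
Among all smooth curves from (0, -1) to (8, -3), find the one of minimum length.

Arc-length functional: J[y] = ∫ sqrt(1 + (y')^2) dx.
Lagrangian L = sqrt(1 + (y')^2) has no explicit y dependence, so ∂L/∂y = 0 and the Euler-Lagrange equation gives
    d/dx( y' / sqrt(1 + (y')^2) ) = 0  ⇒  y' / sqrt(1 + (y')^2) = const.
Hence y' is constant, so y(x) is affine.
Fitting the endpoints (0, -1) and (8, -3):
    slope m = ((-3) − (-1)) / (8 − 0) = -1/4,
    intercept c = (-1) − m·0 = -1.
Extremal: y(x) = (-1/4) x - 1.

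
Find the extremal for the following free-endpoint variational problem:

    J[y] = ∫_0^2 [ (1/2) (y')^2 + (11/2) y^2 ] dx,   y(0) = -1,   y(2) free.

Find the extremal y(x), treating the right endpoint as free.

The Lagrangian L = (1/2) (y')^2 + (11/2) y^2 gives
    ∂L/∂y = 11 y,   ∂L/∂y' = y'.
Euler-Lagrange: y'' − 11 y = 0.
With k = sqrt(11), the general solution is
    y(x) = A cosh(sqrt(11) x) + B sinh(sqrt(11) x).
Fixed left endpoint y(0) = -1 ⇒ A = -1.
The right endpoint x = 2 is free, so the natural (transversality) condition is ∂L/∂y' |_{x=2} = 0, i.e. y'(2) = 0.
Compute y'(x) = A k sinh(k x) + B k cosh(k x), so
    y'(2) = A k sinh(k·2) + B k cosh(k·2) = 0
    ⇒ B = −A tanh(k·2) = tanh(sqrt(11)·2).
Therefore the extremal is
    y(x) = −cosh(sqrt(11) x) + tanh(sqrt(11)·2) sinh(sqrt(11) x).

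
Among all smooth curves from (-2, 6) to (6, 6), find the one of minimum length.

Arc-length functional: J[y] = ∫ sqrt(1 + (y')^2) dx.
Lagrangian L = sqrt(1 + (y')^2) has no explicit y dependence, so ∂L/∂y = 0 and the Euler-Lagrange equation gives
    d/dx( y' / sqrt(1 + (y')^2) ) = 0  ⇒  y' / sqrt(1 + (y')^2) = const.
Hence y' is constant, so y(x) is affine.
Fitting the endpoints (-2, 6) and (6, 6):
    slope m = (6 − 6) / (6 − (-2)) = 0,
    intercept c = 6 − m·(-2) = 6.
Extremal: y(x) = 6.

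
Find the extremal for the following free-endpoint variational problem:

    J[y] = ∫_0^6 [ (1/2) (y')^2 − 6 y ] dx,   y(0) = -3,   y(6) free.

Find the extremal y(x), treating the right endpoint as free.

The Lagrangian L = (1/2) (y')^2 − 6 y gives
    ∂L/∂y = −6,   ∂L/∂y' = y'.
Euler-Lagrange: d/dx(y') − (−6) = 0, i.e. y'' + 6 = 0, so
    y(x) = −(6/2) x^2 + C1 x + C2.
Fixed left endpoint y(0) = -3 ⇒ C2 = -3.
The right endpoint x = 6 is free, so the natural (transversality) condition is ∂L/∂y' |_{x=6} = 0, i.e. y'(6) = 0.
Compute y'(x) = −6 x + C1, so y'(6) = −36 + C1 = 0 ⇒ C1 = 36.
Therefore the extremal is
    y(x) = −3 x^2 + 36 x − 3.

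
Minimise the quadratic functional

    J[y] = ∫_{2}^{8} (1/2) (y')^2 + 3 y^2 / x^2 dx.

The Lagrangian is L = (1/2) (y')^2 + 3 y^2 / x^2.
Compute ∂L/∂y = 6y/x^2, ∂L/∂y' = y'.
The Euler-Lagrange equation d/dx(∂L/∂y') − ∂L/∂y = 0 reduces to
    y'' − 6/x^2 · y = 0  (x > 0).
Its general solution is
    y(x) = A x^3 + B x^(-2),
with A, B fixed by the endpoint conditions.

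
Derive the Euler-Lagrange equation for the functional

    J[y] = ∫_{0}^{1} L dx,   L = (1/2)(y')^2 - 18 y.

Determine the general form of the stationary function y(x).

The Lagrangian is L = (1/2)(y')^2 - 18 y.
∂L/∂y = -18.
∂L/∂y' = y'.
The Euler-Lagrange equation d/dx(∂L/∂y') − ∂L/∂y = 0 becomes:
    y'' + 18 = 0
General solution: y(x) = -9 x^2 + A x + B, where A and B are arbitrary constants fixed by the endpoint conditions.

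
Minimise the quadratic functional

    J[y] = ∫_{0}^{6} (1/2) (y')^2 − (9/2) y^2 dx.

The Lagrangian is L = (1/2) (y')^2 − (9/2) y^2.
Compute ∂L/∂y = -9y, ∂L/∂y' = y'.
The Euler-Lagrange equation d/dx(∂L/∂y') − ∂L/∂y = 0 reduces to
    y'' + 9 y = 0.
Its general solution is
    y(x) = A sin(3x) + B cos(3x),
with A, B fixed by the endpoint conditions.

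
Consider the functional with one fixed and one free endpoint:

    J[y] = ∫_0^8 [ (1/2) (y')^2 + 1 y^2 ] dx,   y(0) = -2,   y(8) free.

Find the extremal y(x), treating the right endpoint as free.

The Lagrangian L = (1/2) (y')^2 + 1 y^2 gives
    ∂L/∂y = 2 y,   ∂L/∂y' = y'.
Euler-Lagrange: y'' − 2 y = 0.
With k = sqrt(2), the general solution is
    y(x) = A cosh(sqrt(2) x) + B sinh(sqrt(2) x).
Fixed left endpoint y(0) = -2 ⇒ A = -2.
The right endpoint x = 8 is free, so the natural (transversality) condition is ∂L/∂y' |_{x=8} = 0, i.e. y'(8) = 0.
Compute y'(x) = A k sinh(k x) + B k cosh(k x), so
    y'(8) = A k sinh(k·8) + B k cosh(k·8) = 0
    ⇒ B = −A tanh(k·8) = 2 tanh(sqrt(2)·8).
Therefore the extremal is
    y(x) = −2 cosh(sqrt(2) x) + 2 tanh(sqrt(2)·8) sinh(sqrt(2) x).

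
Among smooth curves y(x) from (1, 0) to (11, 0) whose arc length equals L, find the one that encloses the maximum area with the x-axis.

Set up the augmented Lagrangian using a multiplier λ for the length constraint:
    F(y, y') = y − λ sqrt(1 + y'^2).
F has no explicit x dependence, so the Beltrami identity yields a first integral
    F − y' ∂F/∂y' = C.
Compute ∂F/∂y' = −λ y' / sqrt(1 + y'^2). Then
    y − λ sqrt(1 + y'^2) + λ y'^2 / sqrt(1 + y'^2) = C
    ⇒  y − λ / sqrt(1 + y'^2) = C.
Solving for y' and integrating gives
    (x − a)^2 + (y − b)^2 = λ^2,
a circular arc of radius λ. The constants a, b are determined by the endpoint conditions y(1) = y(11) = 0, and λ is fixed implicitly by the length constraint
    ∫_{1}^{11} sqrt(1 + y'^2) dx = L.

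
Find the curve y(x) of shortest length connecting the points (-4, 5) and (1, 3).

Arc-length functional: J[y] = ∫ sqrt(1 + (y')^2) dx.
Lagrangian L = sqrt(1 + (y')^2) has no explicit y dependence, so ∂L/∂y = 0 and the Euler-Lagrange equation gives
    d/dx( y' / sqrt(1 + (y')^2) ) = 0  ⇒  y' / sqrt(1 + (y')^2) = const.
Hence y' is constant, so y(x) is affine.
Fitting the endpoints (-4, 5) and (1, 3):
    slope m = (3 − 5) / (1 − (-4)) = -2/5,
    intercept c = 5 − m·(-4) = 17/5.
Extremal: y(x) = (-2/5) x + 17/5.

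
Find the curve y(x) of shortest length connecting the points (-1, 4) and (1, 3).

Arc-length functional: J[y] = ∫ sqrt(1 + (y')^2) dx.
Lagrangian L = sqrt(1 + (y')^2) has no explicit y dependence, so ∂L/∂y = 0 and the Euler-Lagrange equation gives
    d/dx( y' / sqrt(1 + (y')^2) ) = 0  ⇒  y' / sqrt(1 + (y')^2) = const.
Hence y' is constant, so y(x) is affine.
Fitting the endpoints (-1, 4) and (1, 3):
    slope m = (3 − 4) / (1 − (-1)) = -1/2,
    intercept c = 4 − m·(-1) = 7/2.
Extremal: y(x) = (-1/2) x + 7/2.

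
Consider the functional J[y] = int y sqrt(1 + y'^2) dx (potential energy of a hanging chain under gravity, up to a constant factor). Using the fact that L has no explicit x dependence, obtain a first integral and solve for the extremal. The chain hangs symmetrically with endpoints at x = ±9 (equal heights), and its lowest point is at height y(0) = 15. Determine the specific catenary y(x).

The Lagrangian L(y, y') = y sqrt(1 + y'^2) has no explicit x dependence, so the Beltrami identity applies:
    L − y' ∂L/∂y' = C.
Compute ∂L/∂y' = y · y' / sqrt(1 + y'^2). Then
    L − y' ∂L/∂y'
    = y sqrt(1 + y'^2) − y · y'^2 / sqrt(1 + y'^2)
    = y (1 + y'^2 − y'^2) / sqrt(1 + y'^2)
    = y / sqrt(1 + y'^2) = C.
Squaring gives y^2 = C^2 (1 + y'^2), i.e.
    y'^2 = y^2 / C^2 − 1.
Separating variables,
    dy / sqrt(y^2 − C^2) = dx / C,
and integrating gives arccosh(y / C) = (x − a)/C, so
    y(x) = C cosh((x − a)/C),
the catenary. The constants C and a are fixed by the two endpoint conditions (and, for the hanging-chain problem, the length constraint selects C).
Now fit the given data. The endpoints x = ±9 are symmetric at equal height, so the catenary is even about its minimum: a = 0 and y(x) = C cosh(x/C). The lowest point is y(0) = C cosh(0) = C, and we are told y(0) = 15, so C = 15. Therefore
    y(x) = 15 cosh(x/15),
and at the endpoints
    y(±9) = 15 cosh(9/15).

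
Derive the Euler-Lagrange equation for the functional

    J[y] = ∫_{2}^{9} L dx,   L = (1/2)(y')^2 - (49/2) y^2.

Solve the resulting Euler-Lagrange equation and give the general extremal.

The Lagrangian is L = (1/2)(y')^2 - (49/2) y^2.
∂L/∂y = -49y.
∂L/∂y' = y'.
The Euler-Lagrange equation d/dx(∂L/∂y') − ∂L/∂y = 0 becomes:
    y'' + 49 y = 0
General solution: y(x) = A sin(7x) + B cos(7x), where A and B are arbitrary constants fixed by the endpoint conditions.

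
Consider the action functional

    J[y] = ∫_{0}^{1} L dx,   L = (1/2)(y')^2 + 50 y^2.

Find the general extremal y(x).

The Lagrangian is L = (1/2)(y')^2 + 50 y^2.
∂L/∂y = 100y.
∂L/∂y' = y'.
The Euler-Lagrange equation d/dx(∂L/∂y') − ∂L/∂y = 0 becomes:
    y'' - 100 y = 0
General solution: y(x) = A e^(10x) + B e^(-10x), where A and B are arbitrary constants fixed by the endpoint conditions.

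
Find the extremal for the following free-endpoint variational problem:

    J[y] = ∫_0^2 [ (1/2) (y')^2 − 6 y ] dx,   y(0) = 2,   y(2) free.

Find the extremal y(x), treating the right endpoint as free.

The Lagrangian L = (1/2) (y')^2 − 6 y gives
    ∂L/∂y = −6,   ∂L/∂y' = y'.
Euler-Lagrange: d/dx(y') − (−6) = 0, i.e. y'' + 6 = 0, so
    y(x) = −(6/2) x^2 + C1 x + C2.
Fixed left endpoint y(0) = 2 ⇒ C2 = 2.
The right endpoint x = 2 is free, so the natural (transversality) condition is ∂L/∂y' |_{x=2} = 0, i.e. y'(2) = 0.
Compute y'(x) = −6 x + C1, so y'(2) = −12 + C1 = 0 ⇒ C1 = 12.
Therefore the extremal is
    y(x) = −3 x^2 + 12 x + 2.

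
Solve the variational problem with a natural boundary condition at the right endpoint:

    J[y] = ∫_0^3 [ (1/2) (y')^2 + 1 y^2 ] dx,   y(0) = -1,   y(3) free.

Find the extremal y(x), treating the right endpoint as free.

The Lagrangian L = (1/2) (y')^2 + 1 y^2 gives
    ∂L/∂y = 2 y,   ∂L/∂y' = y'.
Euler-Lagrange: y'' − 2 y = 0.
With k = sqrt(2), the general solution is
    y(x) = A cosh(sqrt(2) x) + B sinh(sqrt(2) x).
Fixed left endpoint y(0) = -1 ⇒ A = -1.
The right endpoint x = 3 is free, so the natural (transversality) condition is ∂L/∂y' |_{x=3} = 0, i.e. y'(3) = 0.
Compute y'(x) = A k sinh(k x) + B k cosh(k x), so
    y'(3) = A k sinh(k·3) + B k cosh(k·3) = 0
    ⇒ B = −A tanh(k·3) = tanh(sqrt(2)·3).
Therefore the extremal is
    y(x) = −cosh(sqrt(2) x) + tanh(sqrt(2)·3) sinh(sqrt(2) x).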